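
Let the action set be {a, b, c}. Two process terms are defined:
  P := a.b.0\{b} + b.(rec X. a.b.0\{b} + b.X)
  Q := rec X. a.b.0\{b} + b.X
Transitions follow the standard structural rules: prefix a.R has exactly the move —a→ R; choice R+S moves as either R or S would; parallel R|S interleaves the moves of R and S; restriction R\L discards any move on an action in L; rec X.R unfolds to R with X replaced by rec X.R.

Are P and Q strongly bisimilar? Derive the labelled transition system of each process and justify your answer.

Reachable graph of P (4 states):
  u0 = a.b.0\{b} + b.(rec X. a.b.0\{b} + b.X) ⊢ =a=> u1, =b=> u2
  u1 = b.0\{b} ⊢ =b=> u3
  u2 = rec X. a.b.0\{b} + b.X ⊢ =a=> u1, =b=> u2
  u3 = 0\{b} ⊢ (no moves)
Reachable graph of Q (3 states):
  v0 = rec X. a.b.0\{b} + b.X ⊢ =a=> v1, =b=> v0
  v1 = b.0\{b} ⊢ =b=> v2
  v2 = 0\{b} ⊢ (no moves)
Partition-refinement fixed point:
  B0 = {u0, u2, v0}
  B1 = {u1, v1}
  B2 = {u3, v2}
u0 ∈ B0, v0 ∈ B0 → same block

P ~ Q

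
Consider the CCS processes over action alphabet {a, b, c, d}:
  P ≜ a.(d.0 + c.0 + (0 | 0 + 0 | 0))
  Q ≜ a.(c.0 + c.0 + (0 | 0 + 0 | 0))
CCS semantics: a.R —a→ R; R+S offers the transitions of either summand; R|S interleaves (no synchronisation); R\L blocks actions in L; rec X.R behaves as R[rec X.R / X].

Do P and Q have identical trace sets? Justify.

traces(P) ≠ traces(Q) — witness ⟨ad⟩

P's transition system — 3 states:
  u0 = a.(d.0 + c.0 + (0 | 0 + 0 | 0)) has moves —a→ u1
  u1 = d.0 + c.0 + (0 | 0 + 0 | 0) has moves —c→ u2, —d→ u2
  u2 = 0 has moves ·
Q's transition system — 3 states:
  v0 = a.(c.0 + c.0 + (0 | 0 + 0 | 0)) has moves —a→ v1
  v1 = c.0 + c.0 + (0 | 0 + 0 | 0) has moves —c→ v2
  v2 = 0 has moves ·
Trace ⟨ad⟩ through P, begin at {u0}:
  [1] a ⇒ {u1}
  [2] d ⇒ {u2}
  ✓ P
Trace ⟨ad⟩ through Q, begin at {v0}:
  [1] a ⇒ {v1}
  [2] d ⇒ no successor for Q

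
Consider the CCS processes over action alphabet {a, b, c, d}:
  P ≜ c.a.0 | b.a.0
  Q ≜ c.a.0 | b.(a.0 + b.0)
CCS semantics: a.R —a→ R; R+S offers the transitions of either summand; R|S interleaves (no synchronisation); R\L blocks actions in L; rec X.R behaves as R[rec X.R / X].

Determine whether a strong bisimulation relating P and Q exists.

Reachable graph of P (9 states):
  m0 = c.a.0 | b.a.0 ⊢ —b→ m1, —c→ m2
  m1 = c.a.0 | a.0 ⊢ —a→ m3, —c→ m4
  m2 = a.0 | b.a.0 ⊢ —a→ m5, —b→ m4
  m3 = c.a.0 | 0 ⊢ —c→ m6
  m4 = a.0 | a.0 ⊢ —a→ m6, —a→ m7
  m5 = 0 | b.a.0 ⊢ —b→ m7
  m6 = a.0 | 0 ⊢ —a→ m8
  m7 = 0 | a.0 ⊢ —a→ m8
  m8 = 0 | 0 ⊢ ∅
Reachable graph of Q (9 states):
  n0 = c.a.0 | b.(a.0 + b.0) ⊢ —b→ n1, —c→ n2
  n1 = c.a.0 | (a.0 + b.0) ⊢ —a→ n3, —b→ n3, —c→ n4
  n2 = a.0 | b.(a.0 + b.0) ⊢ —a→ n5, —b→ n4
  n3 = c.a.0 | 0 ⊢ —c→ n6
  n4 = a.0 | (a.0 + b.0) ⊢ —a→ n6, —a→ n7, —b→ n6
  n5 = 0 | b.(a.0 + b.0) ⊢ —b→ n7
  n6 = a.0 | 0 ⊢ —a→ n8
  n7 = 0 | (a.0 + b.0) ⊢ —a→ n8, —b→ n8
  n8 = 0 | 0 ⊢ ∅
Bisimilarity quotient blocks:
  B0 = {m0}
  B1 = {m1}
  B2 = {m4}
  B3 = {m6, m7, n6}
  B4 = {m8, n8}
  B5 = {m3, n3}
  B6 = {m2}
  B7 = {m5}
  B8 = {n0}
  B9 = {n2}
  B10 = {n4}
  B11 = {n7}
  B12 = {n5}
  B13 = {n1}
m0 ∈ B0, n0 ∈ B8 → different blocks

P ≁ Q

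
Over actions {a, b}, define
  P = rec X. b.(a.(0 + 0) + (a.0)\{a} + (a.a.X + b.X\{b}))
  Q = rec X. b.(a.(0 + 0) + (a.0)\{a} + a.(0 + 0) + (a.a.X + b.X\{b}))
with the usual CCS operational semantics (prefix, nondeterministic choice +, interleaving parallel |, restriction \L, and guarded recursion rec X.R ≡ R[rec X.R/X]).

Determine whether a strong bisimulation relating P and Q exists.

Reachable graph of P (5 states):
  p0 = rec X. b.(a.(0 + 0) + (a.0)\{a} + (a.a.X + b.X\{b})) has moves -b-> p1
  p1 = a.(0 + 0) + (a.0)\{a} + (a.a.(rec X. b.(a.(0 + 0) + (a.0)\{a} + (a.a.X + b.X\{b}))) + b.(rec X. b.(a.(0 + 0) + (a.0)\{a} + (a.a.X + b.X\{b})))\{b}) has moves -a-> p2, -a-> p3, -b-> p4
  p2 = 0 + 0 has moves (no moves)
  p3 = a.(rec X. b.(a.(0 + 0) + (a.0)\{a} + (a.a.X + b.X\{b}))) has moves -a-> p0
  p4 = (rec X. b.(a.(0 + 0) + (a.0)\{a} + (a.a.X + b.X\{b})))\{b} has moves (no moves)
Reachable graph of Q (5 states):
  q0 = rec X. b.(a.(0 + 0) + (a.0)\{a} + a.(0 + 0) + (a.a.X + b.X\{b})) has moves -b-> q1
  q1 = a.(0 + 0) + (a.0)\{a} + a.(0 + 0) + (a.a.(rec X. b.(a.(0 + 0) + (a.0)\{a} + a.(0 + 0) + (a.a.X + b.X\{b}))) + b.(rec X. b.(a.(0 + 0) + (a.0)\{a} + a.(0 + 0) + (a.a.X + b.X\{b})))\{b}) has moves -a-> q2, -a-> q3, -b-> q4
  q2 = 0 + 0 has moves (no moves)
  q3 = a.(rec X. b.(a.(0 + 0) + (a.0)\{a} + a.(0 + 0) + (a.a.X + b.X\{b}))) has moves -a-> q0
  q4 = (rec X. b.(a.(0 + 0) + (a.0)\{a} + a.(0 + 0) + (a.a.X + b.X\{b})))\{b} has moves (no moves)
Partition-refinement fixed point:
  B0 = {p0, q0}
  B1 = {p1, q1}
  B2 = {p2, p4, q2, q4}
  B3 = {p3, q3}
p0 ∈ B0, q0 ∈ B0 → same block

P ~ Q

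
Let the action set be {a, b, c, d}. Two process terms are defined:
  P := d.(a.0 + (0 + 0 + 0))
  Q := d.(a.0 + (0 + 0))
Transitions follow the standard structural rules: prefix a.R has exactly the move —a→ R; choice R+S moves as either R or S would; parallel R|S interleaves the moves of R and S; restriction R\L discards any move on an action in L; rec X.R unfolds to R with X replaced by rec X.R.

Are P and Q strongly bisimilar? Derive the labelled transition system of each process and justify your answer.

P ~ Q

LTS(P): 3 reachable states
  m0 = d.(a.0 + (0 + 0 + 0)) :: =d=> m1
  m1 = a.0 + (0 + 0 + 0) :: =a=> m2
  m2 = 0 :: ·
LTS(Q): 3 reachable states
  n0 = d.(a.0 + (0 + 0)) :: =d=> n1
  n1 = a.0 + (0 + 0) :: =a=> n2
  n2 = 0 :: ·
Partition-refinement fixed point:
  B0 = {m0, n0}
  B1 = {m1, n1}
  B2 = {m2, n2}
m0 ∈ B0, n0 ∈ B0 → same block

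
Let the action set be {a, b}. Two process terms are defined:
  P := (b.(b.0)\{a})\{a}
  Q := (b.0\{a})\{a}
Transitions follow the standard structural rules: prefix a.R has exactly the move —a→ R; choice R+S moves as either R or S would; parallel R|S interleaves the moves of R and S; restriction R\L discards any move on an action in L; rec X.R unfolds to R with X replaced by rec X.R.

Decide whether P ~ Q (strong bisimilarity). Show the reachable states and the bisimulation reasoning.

P ≁ Q

Reachable graph of P (3 states):
  u0 = (b.(b.0)\{a})\{a} ⊢ --b--▸ u1
  u1 = (b.0)\{a}\{a} ⊢ --b--▸ u2
  u2 = 0\{a}\{a} ⊢ deadlocked
Reachable graph of Q (2 states):
  v0 = (b.0\{a})\{a} ⊢ --b--▸ v1
  v1 = 0\{a}\{a} ⊢ deadlocked
Partition-refinement fixed point:
  B0 = {u0}
  B1 = {u1, v0}
  B2 = {u2, v1}
u0 ∈ B0, v0 ∈ B1 → different blocks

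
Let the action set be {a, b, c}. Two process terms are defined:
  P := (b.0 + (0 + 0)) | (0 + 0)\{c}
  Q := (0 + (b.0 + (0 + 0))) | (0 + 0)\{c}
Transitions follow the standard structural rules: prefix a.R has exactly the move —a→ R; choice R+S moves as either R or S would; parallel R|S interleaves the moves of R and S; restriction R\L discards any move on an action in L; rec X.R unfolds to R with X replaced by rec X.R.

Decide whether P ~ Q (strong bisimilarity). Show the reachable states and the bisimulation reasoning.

LTS(P): 2 reachable states
  s0 = (b.0 + (0 + 0)) | (0 + 0)\{c} has moves --b--▸ s1
  s1 = 0 | (0 + 0)\{c} has moves (no moves)
LTS(Q): 2 reachable states
  t0 = (0 + (b.0 + (0 + 0))) | (0 + 0)\{c} has moves --b--▸ t1
  t1 = 0 | (0 + 0)\{c} has moves (no moves)
Coarsest stable partition (strong bisimilarity classes):
  B0 = {s0, t0}
  B1 = {s1, t1}
s0 ∈ B0, t0 ∈ B0 → same block

bisimilar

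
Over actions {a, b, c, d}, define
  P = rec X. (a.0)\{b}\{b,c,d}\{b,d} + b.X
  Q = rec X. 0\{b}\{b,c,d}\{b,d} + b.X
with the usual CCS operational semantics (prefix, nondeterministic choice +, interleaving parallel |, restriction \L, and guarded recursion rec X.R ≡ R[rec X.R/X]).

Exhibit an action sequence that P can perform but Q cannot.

P's transition system — 2 states:
  u0 = rec X. (a.0)\{b}\{b,c,d}\{b,d} + b.X ⊢ =a=> u1, =b=> u0
  u1 = 0\{b}\{b,c,d}\{b,d} ⊢ deadlocked
Q's transition system — 1 states:
  v0 = rec X. 0\{b}\{b,c,d}\{b,d} + b.X ⊢ =b=> v0
Executing a from P (initial set {u0}):
  after a @ step 1: {u1}
  ✓ P
Executing a from Q (initial set {v0}):
  after a @ step 1: ∅ (Q stuck)

a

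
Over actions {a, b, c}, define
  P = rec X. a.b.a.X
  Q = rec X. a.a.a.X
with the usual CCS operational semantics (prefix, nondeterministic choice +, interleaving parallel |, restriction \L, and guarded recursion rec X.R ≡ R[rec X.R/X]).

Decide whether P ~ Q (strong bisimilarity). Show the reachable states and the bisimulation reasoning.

LTS(P): 3 reachable states
  u0 = rec X. a.b.a.X → --a--▸ u1
  u1 = b.a.(rec X. a.b.a.X) → --b--▸ u2
  u2 = a.(rec X. a.b.a.X) → --a--▸ u0
LTS(Q): 3 reachable states
  v0 = rec X. a.a.a.X → --a--▸ v1
  v1 = a.a.(rec X. a.a.a.X) → --a--▸ v2
  v2 = a.(rec X. a.a.a.X) → --a--▸ v0
Partition-refinement fixed point:
  B0 = {u0}
  B1 = {u1}
  B2 = {u2}
  B3 = {v0, v1, v2}
u0 ∈ B0, v0 ∈ B3 → different blocks

P ≁ Q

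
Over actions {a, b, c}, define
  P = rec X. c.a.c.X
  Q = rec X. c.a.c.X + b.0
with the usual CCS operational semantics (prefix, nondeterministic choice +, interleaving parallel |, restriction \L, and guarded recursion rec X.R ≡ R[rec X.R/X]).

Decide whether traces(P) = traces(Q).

LTS(P): 3 reachable states
  p0 = rec X. c.a.c.X | -c-> p1
  p1 = a.c.(rec X. c.a.c.X) | -a-> p2
  p2 = c.(rec X. c.a.c.X) | -c-> p0
LTS(Q): 4 reachable states
  q0 = rec X. c.a.c.X + b.0 | -b-> q1, -c-> q2
  q1 = 0 | stopped
  q2 = a.c.(rec X. c.a.c.X + b.0) | -a-> q3
  q3 = c.(rec X. c.a.c.X + b.0) | -c-> q0
Run σ = ⟨b⟩ on Q: start {q0}
  [1] b ⇒ {q1}
  — Q admits the full trace.
Run σ = ⟨b⟩ on P: start {p0}
  [1] b ⇒ ∅  — P cannot continue

NO — witness ⟨b⟩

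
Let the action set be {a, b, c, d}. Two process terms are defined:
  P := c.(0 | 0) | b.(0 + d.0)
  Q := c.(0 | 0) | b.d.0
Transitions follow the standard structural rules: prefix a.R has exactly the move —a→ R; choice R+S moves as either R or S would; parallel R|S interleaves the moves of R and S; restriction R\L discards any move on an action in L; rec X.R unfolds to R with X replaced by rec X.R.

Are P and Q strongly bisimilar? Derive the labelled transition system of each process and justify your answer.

Reachable graph of P (6 states):
  u0 = c.(0 | 0) | b.(0 + d.0) ⊢ --b--▸ u1, --c--▸ u2
  u1 = c.(0 | 0) | (0 + d.0) ⊢ --c--▸ u3, --d--▸ u4
  u2 = 0 | 0 | b.(0 + d.0) ⊢ --b--▸ u3
  u3 = 0 | 0 | (0 + d.0) ⊢ --d--▸ u5
  u4 = c.(0 | 0) | 0 ⊢ --c--▸ u5
  u5 = 0 | 0 | 0 ⊢ ∅
Reachable graph of Q (6 states):
  v0 = c.(0 | 0) | b.d.0 ⊢ --b--▸ v1, --c--▸ v2
  v1 = c.(0 | 0) | d.0 ⊢ --c--▸ v3, --d--▸ v4
  v2 = 0 | 0 | b.d.0 ⊢ --b--▸ v3
  v3 = 0 | 0 | d.0 ⊢ --d--▸ v5
  v4 = c.(0 | 0) | 0 ⊢ --c--▸ v5
  v5 = 0 | 0 | 0 ⊢ ∅
Coarsest stable partition (strong bisimilarity classes):
  B0 = {u0, v0}
  B1 = {u1, v1}
  B2 = {u3, v3}
  B3 = {u5, v5}
  B4 = {u4, v4}
  B5 = {u2, v2}
u0 ∈ B0, v0 ∈ B0 → same block

bisimilar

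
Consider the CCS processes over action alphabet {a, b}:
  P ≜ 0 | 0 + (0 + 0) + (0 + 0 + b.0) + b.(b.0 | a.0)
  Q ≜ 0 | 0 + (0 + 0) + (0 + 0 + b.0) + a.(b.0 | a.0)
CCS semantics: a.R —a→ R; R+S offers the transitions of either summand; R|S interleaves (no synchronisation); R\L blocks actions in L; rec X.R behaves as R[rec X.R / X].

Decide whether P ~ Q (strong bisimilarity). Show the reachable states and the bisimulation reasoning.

Reachable graph of P (6 states):
  s0 = 0 | 0 + (0 + 0) + (0 + 0 + b.0) + b.(b.0 | a.0) :: --b--▸ s1, --b--▸ s2
  s1 = 0 :: (no moves)
  s2 = b.0 | a.0 :: --a--▸ s3, --b--▸ s4
  s3 = b.0 | 0 :: --b--▸ s5
  s4 = 0 | a.0 :: --a--▸ s5
  s5 = 0 | 0 :: (no moves)
Reachable graph of Q (6 states):
  t0 = 0 | 0 + (0 + 0) + (0 + 0 + b.0) + a.(b.0 | a.0) :: --a--▸ t1, --b--▸ t2
  t1 = b.0 | a.0 :: --a--▸ t3, --b--▸ t4
  t2 = 0 :: (no moves)
  t3 = b.0 | 0 :: --b--▸ t5
  t4 = 0 | a.0 :: --a--▸ t5
  t5 = 0 | 0 :: (no moves)
Partition-refinement fixed point:
  B0 = {s0}
  B1 = {s2, t1}
  B2 = {s4, t4}
  B3 = {s1, s5, t2, t5}
  B4 = {s3, t3}
  B5 = {t0}
s0 ∈ B0, t0 ∈ B5 → different blocks

not bisimilar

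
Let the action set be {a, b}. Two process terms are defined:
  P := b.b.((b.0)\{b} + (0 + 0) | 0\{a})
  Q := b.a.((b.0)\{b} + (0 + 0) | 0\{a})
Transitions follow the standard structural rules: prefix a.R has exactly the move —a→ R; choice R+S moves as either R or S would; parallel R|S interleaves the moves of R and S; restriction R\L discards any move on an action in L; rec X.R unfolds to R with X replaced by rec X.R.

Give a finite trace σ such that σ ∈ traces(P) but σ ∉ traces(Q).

bb

LTS(P): 3 reachable states
  u0 = b.b.((b.0)\{b} + (0 + 0) | 0\{a}) has moves ··b··> u1
  u1 = b.((b.0)\{b} + (0 + 0) | 0\{a}) has moves ··b··> u2
  u2 = (b.0)\{b} + (0 + 0) | 0\{a} has moves ·
LTS(Q): 3 reachable states
  v0 = b.a.((b.0)\{b} + (0 + 0) | 0\{a}) has moves ··b··> v1
  v1 = a.((b.0)\{b} + (0 + 0) | 0\{a}) has moves ··a··> v2
  v2 = (b.0)\{b} + (0 + 0) | 0\{a} has moves ·
Trace ⟨bb⟩ through P, begin at {u0}:
  step 1 (b): {u1}
  step 2 (b): {u2}
  ✓ P
Trace ⟨bb⟩ through Q, begin at {v0}:
  step 1 (b): {v1}
  step 2 (b): ∅  — Q cannot continue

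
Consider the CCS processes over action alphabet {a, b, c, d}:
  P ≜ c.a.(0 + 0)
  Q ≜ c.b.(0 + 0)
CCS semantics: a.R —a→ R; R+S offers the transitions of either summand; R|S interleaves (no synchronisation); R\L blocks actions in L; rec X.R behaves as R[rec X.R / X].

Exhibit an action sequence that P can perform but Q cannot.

LTS(P): 3 reachable states
  u0 = c.a.(0 + 0) has moves --c--▸ u1
  u1 = a.(0 + 0) has moves --a--▸ u2
  u2 = 0 + 0 has moves ∅
LTS(Q): 3 reachable states
  v0 = c.b.(0 + 0) has moves --c--▸ v1
  v1 = b.(0 + 0) has moves --b--▸ v2
  v2 = 0 + 0 has moves ∅
Executing ca from P (initial set {u0}):
  [1] c ⇒ {u1}
  [2] a ⇒ {u2}
  P completes σ.
Executing ca from Q (initial set {v0}):
  [1] c ⇒ {v1}
  [2] a ⇒ no successor for Q

ca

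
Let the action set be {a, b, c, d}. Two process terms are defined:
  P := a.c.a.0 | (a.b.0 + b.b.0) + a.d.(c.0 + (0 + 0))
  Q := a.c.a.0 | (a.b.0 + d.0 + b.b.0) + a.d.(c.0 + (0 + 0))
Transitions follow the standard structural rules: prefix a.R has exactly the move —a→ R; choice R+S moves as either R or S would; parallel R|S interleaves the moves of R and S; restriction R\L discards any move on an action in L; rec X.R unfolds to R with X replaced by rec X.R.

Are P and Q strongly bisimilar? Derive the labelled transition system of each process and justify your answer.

LTS(P): 15 reachable states
  u0 = a.c.a.0 | (a.b.0 + b.b.0) + a.d.(c.0 + (0 + 0)) | =a=> u1, =a=> u2, =a=> u3, =b=> u1
  u1 = a.c.a.0 | b.0 | =a=> u4, =b=> u5
  u2 = c.a.0 | (a.b.0 + b.b.0) | =a=> u4, =b=> u4, =c=> u6
  u3 = d.(c.0 + (0 + 0)) | =d=> u7
  u4 = c.a.0 | b.0 | =b=> u8, =c=> u9
  u5 = a.c.a.0 | 0 | =a=> u8
  u6 = a.0 | (a.b.0 + b.b.0) | =a=> u10, =a=> u9, =b=> u9
  u7 = c.0 + (0 + 0) | =c=> u11
  u8 = c.a.0 | 0 | =c=> u12
  u9 = a.0 | b.0 | =a=> u13, =b=> u12
  u10 = 0 | (a.b.0 + b.b.0) | =a=> u13, =b=> u13
  u11 = 0 | (no moves)
  u12 = a.0 | 0 | =a=> u14
  u13 = 0 | b.0 | =b=> u14
  u14 = 0 | 0 | (no moves)
LTS(Q): 15 reachable states
  v0 = a.c.a.0 | (a.b.0 + d.0 + b.b.0) + a.d.(c.0 + (0 + 0)) | =a=> v1, =a=> v2, =a=> v3, =b=> v1, =d=> v4
  v1 = a.c.a.0 | b.0 | =a=> v5, =b=> v4
  v2 = c.a.0 | (a.b.0 + d.0 + b.b.0) | =a=> v5, =b=> v5, =c=> v6, =d=> v7
  v3 = d.(c.0 + (0 + 0)) | =d=> v8
  v4 = a.c.a.0 | 0 | =a=> v7
  v5 = c.a.0 | b.0 | =b=> v7, =c=> v9
  v6 = a.0 | (a.b.0 + d.0 + b.b.0) | =a=> v10, =a=> v9, =b=> v9, =d=> v11
  v7 = c.a.0 | 0 | =c=> v11
  v8 = c.0 + (0 + 0) | =c=> v12
  v9 = a.0 | b.0 | =a=> v13, =b=> v11
  v10 = 0 | (a.b.0 + d.0 + b.b.0) | =a=> v13, =b=> v13, =d=> v14
  v11 = a.0 | 0 | =a=> v14
  v12 = 0 | (no moves)
  v13 = 0 | b.0 | =b=> v14
  v14 = 0 | 0 | (no moves)
Bisimilarity quotient blocks:
  B0 = {u0}
  B1 = {u1, v1}
  B2 = {u4, v5}
  B3 = {u9, v9}
  B4 = {u13, v13}
  B5 = {u11, u14, v12, v14}
  B6 = {u12, v11}
  B7 = {u8, v7}
  B8 = {u5, v4}
  B9 = {u2}
  B10 = {u6}
  B11 = {u10}
  B12 = {u3, v3}
  B13 = {u7, v8}
  B14 = {v0}
  B15 = {v2}
  B16 = {v6}
  B17 = {v10}
u0 ∈ B0, v0 ∈ B14 → different blocks

not bisimilar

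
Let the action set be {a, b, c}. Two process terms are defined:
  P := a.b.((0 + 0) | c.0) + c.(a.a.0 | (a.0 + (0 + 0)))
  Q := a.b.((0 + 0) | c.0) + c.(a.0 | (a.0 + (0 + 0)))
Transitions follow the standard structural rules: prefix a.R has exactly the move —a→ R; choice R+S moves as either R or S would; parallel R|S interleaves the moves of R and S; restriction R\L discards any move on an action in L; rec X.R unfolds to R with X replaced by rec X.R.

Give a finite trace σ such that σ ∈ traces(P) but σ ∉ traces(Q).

caaa

LTS(P): 10 reachable states
  m0 = a.b.((0 + 0) | c.0) + c.(a.a.0 | (a.0 + (0 + 0))) → -a-> m1, -c-> m2
  m1 = b.((0 + 0) | c.0) → -b-> m3
  m2 = a.a.0 | (a.0 + (0 + 0)) → -a-> m4, -a-> m5
  m3 = (0 + 0) | c.0 → -c-> m6
  m4 = a.0 | (a.0 + (0 + 0)) → -a-> m7, -a-> m8
  m5 = a.a.0 | 0 → -a-> m8
  m6 = (0 + 0) | 0 → ∅
  m7 = 0 | (a.0 + (0 + 0)) → -a-> m9
  m8 = a.0 | 0 → -a-> m9
  m9 = 0 | 0 → ∅
LTS(Q): 8 reachable states
  n0 = a.b.((0 + 0) | c.0) + c.(a.0 | (a.0 + (0 + 0))) → -a-> n1, -c-> n2
  n1 = b.((0 + 0) | c.0) → -b-> n3
  n2 = a.0 | (a.0 + (0 + 0)) → -a-> n4, -a-> n5
  n3 = (0 + 0) | c.0 → -c-> n6
  n4 = 0 | (a.0 + (0 + 0)) → -a-> n7
  n5 = a.0 | 0 → -a-> n7
  n6 = (0 + 0) | 0 → ∅
  n7 = 0 | 0 → ∅
Executing caaa from P (initial set {m0}):
  [1] c ⇒ {m2}
  [2] a ⇒ {m4, m5}
  [3] a ⇒ {m7, m8}
  [4] a ⇒ {m9}
  — P admits the full trace.
Executing caaa from Q (initial set {n0}):
  [1] c ⇒ {n2}
  [2] a ⇒ {n4, n5}
  [3] a ⇒ {n7}
  [4] a ⇒ no successor for Q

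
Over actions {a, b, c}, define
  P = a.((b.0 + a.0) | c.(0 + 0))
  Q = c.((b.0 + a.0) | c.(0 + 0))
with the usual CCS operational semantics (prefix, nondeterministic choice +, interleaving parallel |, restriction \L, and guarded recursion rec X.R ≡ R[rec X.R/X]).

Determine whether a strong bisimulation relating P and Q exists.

P's transition system — 5 states:
  u0 = a.((b.0 + a.0) | c.(0 + 0)) :: --a--▸ u1
  u1 = (b.0 + a.0) | c.(0 + 0) :: --a--▸ u2, --b--▸ u2, --c--▸ u3
  u2 = 0 | c.(0 + 0) :: --c--▸ u4
  u3 = (b.0 + a.0) | (0 + 0) :: --a--▸ u4, --b--▸ u4
  u4 = 0 | (0 + 0) :: ·
Q's transition system — 5 states:
  v0 = c.((b.0 + a.0) | c.(0 + 0)) :: --c--▸ v1
  v1 = (b.0 + a.0) | c.(0 + 0) :: --a--▸ v2, --b--▸ v2, --c--▸ v3
  v2 = 0 | c.(0 + 0) :: --c--▸ v4
  v3 = (b.0 + a.0) | (0 + 0) :: --a--▸ v4, --b--▸ v4
  v4 = 0 | (0 + 0) :: ·
Partition-refinement fixed point:
  B0 = {u0}
  B1 = {u1, v1}
  B2 = {u3, v3}
  B3 = {u4, v4}
  B4 = {u2, v2}
  B5 = {v0}
u0 ∈ B0, v0 ∈ B5 → different blocks

NO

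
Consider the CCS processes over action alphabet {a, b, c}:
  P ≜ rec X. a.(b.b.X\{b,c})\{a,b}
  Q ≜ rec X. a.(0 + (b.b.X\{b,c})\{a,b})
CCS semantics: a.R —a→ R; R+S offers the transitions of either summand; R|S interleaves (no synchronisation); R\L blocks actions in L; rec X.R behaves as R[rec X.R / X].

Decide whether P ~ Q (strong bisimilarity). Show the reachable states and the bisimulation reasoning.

Reachable graph of P (2 states):
  p0 = rec X. a.(b.b.X\{b,c})\{a,b} ⊢ --a--▸ p1
  p1 = (b.b.(rec X. a.(b.b.X\{b,c})\{a,b})\{b,c})\{a,b} ⊢ deadlocked
Reachable graph of Q (2 states):
  q0 = rec X. a.(0 + (b.b.X\{b,c})\{a,b}) ⊢ --a--▸ q1
  q1 = 0 + (b.b.(rec X. a.(0 + (b.b.X\{b,c})\{a,b}))\{b,c})\{a,b} ⊢ deadlocked
Bisimilarity quotient blocks:
  B0 = {p0, q0}
  B1 = {p1, q1}
p0 ∈ B0, q0 ∈ B0 → same block

P ~ Q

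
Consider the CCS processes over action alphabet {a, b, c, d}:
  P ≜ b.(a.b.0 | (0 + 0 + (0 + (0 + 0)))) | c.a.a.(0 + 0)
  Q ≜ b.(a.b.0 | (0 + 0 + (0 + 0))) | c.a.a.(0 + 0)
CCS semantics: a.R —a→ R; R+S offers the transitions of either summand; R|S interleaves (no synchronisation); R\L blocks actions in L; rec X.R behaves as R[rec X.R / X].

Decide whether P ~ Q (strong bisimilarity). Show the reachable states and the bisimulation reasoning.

Reachable graph of P (16 states):
  m0 = b.(a.b.0 | (0 + 0 + (0 + (0 + 0)))) | c.a.a.(0 + 0) → ··b··> m1, ··c··> m2
  m1 = a.b.0 | (0 + 0 + (0 + (0 + 0))) | c.a.a.(0 + 0) → ··a··> m3, ··c··> m4
  m2 = b.(a.b.0 | (0 + 0 + (0 + (0 + 0)))) | a.a.(0 + 0) → ··a··> m5, ··b··> m4
  m3 = b.0 | (0 + 0 + (0 + (0 + 0))) | c.a.a.(0 + 0) → ··b··> m6, ··c··> m7
  m4 = a.b.0 | (0 + 0 + (0 + (0 + 0))) | a.a.(0 + 0) → ··a··> m7, ··a··> m8
  m5 = b.(a.b.0 | (0 + 0 + (0 + (0 + 0)))) | a.(0 + 0) → ··a··> m9, ··b··> m8
  m6 = 0 | (0 + 0 + (0 + (0 + 0))) | c.a.a.(0 + 0) → ··c··> m10
  m7 = b.0 | (0 + 0 + (0 + (0 + 0))) | a.a.(0 + 0) → ··a··> m11, ··b··> m10
  m8 = a.b.0 | (0 + 0 + (0 + (0 + 0))) | a.(0 + 0) → ··a··> m11, ··a··> m12
  m9 = b.(a.b.0 | (0 + 0 + (0 + (0 + 0)))) | (0 + 0) → ··b··> m12
  m10 = 0 | (0 + 0 + (0 + (0 + 0))) | a.a.(0 + 0) → ··a··> m13
  m11 = b.0 | (0 + 0 + (0 + (0 + 0))) | a.(0 + 0) → ··a··> m14, ··b··> m13
  m12 = a.b.0 | (0 + 0 + (0 + (0 + 0))) | (0 + 0) → ··a··> m14
  m13 = 0 | (0 + 0 + (0 + (0 + 0))) | a.(0 + 0) → ··a··> m15
  m14 = b.0 | (0 + 0 + (0 + (0 + 0))) | (0 + 0) → ··b··> m15
  m15 = 0 | (0 + 0 + (0 + (0 + 0))) | (0 + 0) → stopped
Reachable graph of Q (16 states):
  n0 = b.(a.b.0 | (0 + 0 + (0 + 0))) | c.a.a.(0 + 0) → ··b··> n1, ··c··> n2
  n1 = a.b.0 | (0 + 0 + (0 + 0)) | c.a.a.(0 + 0) → ··a··> n3, ··c··> n4
  n2 = b.(a.b.0 | (0 + 0 + (0 + 0))) | a.a.(0 + 0) → ··a··> n5, ··b··> n4
  n3 = b.0 | (0 + 0 + (0 + 0)) | c.a.a.(0 + 0) → ··b··> n6, ··c··> n7
  n4 = a.b.0 | (0 + 0 + (0 + 0)) | a.a.(0 + 0) → ··a··> n7, ··a··> n8
  n5 = b.(a.b.0 | (0 + 0 + (0 + 0))) | a.(0 + 0) → ··a··> n9, ··b··> n8
  n6 = 0 | (0 + 0 + (0 + 0)) | c.a.a.(0 + 0) → ··c··> n10
  n7 = b.0 | (0 + 0 + (0 + 0)) | a.a.(0 + 0) → ··a··> n11, ··b··> n10
  n8 = a.b.0 | (0 + 0 + (0 + 0)) | a.(0 + 0) → ··a··> n11, ··a··> n12
  n9 = b.(a.b.0 | (0 + 0 + (0 + 0))) | (0 + 0) → ··b··> n12
  n10 = 0 | (0 + 0 + (0 + 0)) | a.a.(0 + 0) → ··a··> n13
  n11 = b.0 | (0 + 0 + (0 + 0)) | a.(0 + 0) → ··a··> n14, ··b··> n13
  n12 = a.b.0 | (0 + 0 + (0 + 0)) | (0 + 0) → ··a··> n14
  n13 = 0 | (0 + 0 + (0 + 0)) | a.(0 + 0) → ··a··> n15
  n14 = b.0 | (0 + 0 + (0 + 0)) | (0 + 0) → ··b··> n15
  n15 = 0 | (0 + 0 + (0 + 0)) | (0 + 0) → stopped
Bisimilarity quotient blocks:
  B0 = {m0, n0}
  B1 = {m1, n1}
  B2 = {m3, n3}
  B3 = {m7, n7}
  B4 = {m10, n10}
  B5 = {m13, n13}
  B6 = {m15, n15}
  B7 = {m11, n11}
  B8 = {m14, n14}
  B9 = {m6, n6}
  B10 = {m4, n4}
  B11 = {m8, n8}
  B12 = {m12, n12}
  B13 = {m2, n2}
  B14 = {m5, n5}
  B15 = {m9, n9}
m0 ∈ B0, n0 ∈ B0 → same block

bisimilar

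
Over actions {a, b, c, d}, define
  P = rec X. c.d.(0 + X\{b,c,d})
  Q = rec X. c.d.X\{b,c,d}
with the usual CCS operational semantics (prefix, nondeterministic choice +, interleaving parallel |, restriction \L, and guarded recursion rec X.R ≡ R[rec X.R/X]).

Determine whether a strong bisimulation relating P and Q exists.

P's transition system — 3 states:
  p0 = rec X. c.d.(0 + X\{b,c,d}) → —c→ p1
  p1 = d.(0 + (rec X. c.d.(0 + X\{b,c,d}))\{b,c,d}) → —d→ p2
  p2 = 0 + (rec X. c.d.(0 + X\{b,c,d}))\{b,c,d} → ∅
Q's transition system — 3 states:
  q0 = rec X. c.d.X\{b,c,d} → —c→ q1
  q1 = d.(rec X. c.d.X\{b,c,d})\{b,c,d} → —d→ q2
  q2 = (rec X. c.d.X\{b,c,d})\{b,c,d} → ∅
Coarsest stable partition (strong bisimilarity classes):
  B0 = {p0, q0}
  B1 = {p1, q1}
  B2 = {p2, q2}
p0 ∈ B0, q0 ∈ B0 → same block

YES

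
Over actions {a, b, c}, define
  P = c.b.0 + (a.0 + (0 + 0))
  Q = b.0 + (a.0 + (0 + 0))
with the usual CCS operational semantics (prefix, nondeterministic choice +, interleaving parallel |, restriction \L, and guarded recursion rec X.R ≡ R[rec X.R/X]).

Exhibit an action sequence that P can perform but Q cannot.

P's transition system — 3 states:
  p0 = c.b.0 + (a.0 + (0 + 0)) ⊢ -a-> p1, -c-> p2
  p1 = 0 ⊢ (no moves)
  p2 = b.0 ⊢ -b-> p1
Q's transition system — 2 states:
  q0 = b.0 + (a.0 + (0 + 0)) ⊢ -a-> q1, -b-> q1
  q1 = 0 ⊢ (no moves)
Executing c from P (initial set {p0}):
  [1] c ⇒ {p2}
  P completes σ.
Executing c from Q (initial set {q0}):
  [1] c ⇒ ∅  — Q cannot continue

c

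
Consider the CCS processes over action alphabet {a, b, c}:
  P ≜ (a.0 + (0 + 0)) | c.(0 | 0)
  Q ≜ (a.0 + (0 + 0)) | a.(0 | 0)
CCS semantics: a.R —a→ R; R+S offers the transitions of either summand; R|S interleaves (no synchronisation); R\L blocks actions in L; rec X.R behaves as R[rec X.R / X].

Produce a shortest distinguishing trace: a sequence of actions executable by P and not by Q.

Reachable graph of P (4 states):
  p0 = (a.0 + (0 + 0)) | c.(0 | 0) ⊢ —a→ p1, —c→ p2
  p1 = 0 | c.(0 | 0) ⊢ —c→ p3
  p2 = (a.0 + (0 + 0)) | (0 | 0) ⊢ —a→ p3
  p3 = 0 | (0 | 0) ⊢ deadlocked
Reachable graph of Q (4 states):
  q0 = (a.0 + (0 + 0)) | a.(0 | 0) ⊢ —a→ q1, —a→ q2
  q1 = (a.0 + (0 + 0)) | (0 | 0) ⊢ —a→ q3
  q2 = 0 | a.(0 | 0) ⊢ —a→ q3
  q3 = 0 | (0 | 0) ⊢ deadlocked
Executing c from P (initial set {p0}):
  after c @ step 1: {p2}
  P completes σ.
Executing c from Q (initial set {q0}):
  after c @ step 1: no successor for Q

c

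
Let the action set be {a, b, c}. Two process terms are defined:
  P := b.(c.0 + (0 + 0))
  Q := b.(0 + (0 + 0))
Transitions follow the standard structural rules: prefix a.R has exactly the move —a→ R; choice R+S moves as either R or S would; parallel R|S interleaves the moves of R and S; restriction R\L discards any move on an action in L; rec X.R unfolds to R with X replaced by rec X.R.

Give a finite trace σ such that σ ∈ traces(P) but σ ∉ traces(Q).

bc

P's transition system — 3 states:
  s0 = b.(c.0 + (0 + 0)) ⊢ -b-> s1
  s1 = c.0 + (0 + 0) ⊢ -c-> s2
  s2 = 0 ⊢ stopped
Q's transition system — 2 states:
  t0 = b.(0 + (0 + 0)) ⊢ -b-> t1
  t1 = 0 + (0 + 0) ⊢ stopped
Executing bc from P (initial set {s0}):
  [1] b ⇒ {s1}
  [2] c ⇒ {s2}
  P completes σ.
Executing bc from Q (initial set {t0}):
  [1] b ⇒ {t1}
  [2] c ⇒ ∅  — Q cannot continue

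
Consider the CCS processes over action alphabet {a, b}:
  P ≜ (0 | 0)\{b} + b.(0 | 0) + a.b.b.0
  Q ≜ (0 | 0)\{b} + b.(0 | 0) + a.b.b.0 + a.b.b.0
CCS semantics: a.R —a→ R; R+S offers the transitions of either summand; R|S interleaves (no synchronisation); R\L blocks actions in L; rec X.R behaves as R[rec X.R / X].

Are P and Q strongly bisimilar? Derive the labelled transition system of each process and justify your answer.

LTS(P): 5 reachable states
  m0 = (0 | 0)\{b} + b.(0 | 0) + a.b.b.0 | -a-> m1, -b-> m2
  m1 = b.b.0 | -b-> m3
  m2 = 0 | 0 | (no moves)
  m3 = b.0 | -b-> m4
  m4 = 0 | (no moves)
LTS(Q): 5 reachable states
  n0 = (0 | 0)\{b} + b.(0 | 0) + a.b.b.0 + a.b.b.0 | -a-> n1, -b-> n2
  n1 = b.b.0 | -b-> n3
  n2 = 0 | 0 | (no moves)
  n3 = b.0 | -b-> n4
  n4 = 0 | (no moves)
Partition-refinement fixed point:
  B0 = {m0, n0}
  B1 = {m1, n1}
  B2 = {m3, n3}
  B3 = {m2, m4, n2, n4}
m0 ∈ B0, n0 ∈ B0 → same block

P ~ Q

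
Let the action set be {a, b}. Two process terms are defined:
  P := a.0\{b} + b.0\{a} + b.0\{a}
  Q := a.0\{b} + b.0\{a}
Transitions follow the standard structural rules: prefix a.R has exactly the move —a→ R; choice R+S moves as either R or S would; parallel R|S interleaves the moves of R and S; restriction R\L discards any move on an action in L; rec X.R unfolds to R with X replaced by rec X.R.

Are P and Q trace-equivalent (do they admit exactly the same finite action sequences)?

Reachable graph of P (3 states):
  s0 = a.0\{b} + b.0\{a} + b.0\{a} :: ··a··> s1, ··b··> s2
  s1 = 0\{b} :: stopped
  s2 = 0\{a} :: stopped
Reachable graph of Q (3 states):
  t0 = a.0\{b} + b.0\{a} :: ··a··> t1, ··b··> t2
  t1 = 0\{b} :: stopped
  t2 = 0\{a} :: stopped
Coarsest stable partition (strong bisimilarity classes):
  B0 = {s0, t0}
  B1 = {s1, s2, t1, t2}
s0 ∈ B0, t0 ∈ B0 → same block
Bisimilar ⇒ trace-equivalent.

YES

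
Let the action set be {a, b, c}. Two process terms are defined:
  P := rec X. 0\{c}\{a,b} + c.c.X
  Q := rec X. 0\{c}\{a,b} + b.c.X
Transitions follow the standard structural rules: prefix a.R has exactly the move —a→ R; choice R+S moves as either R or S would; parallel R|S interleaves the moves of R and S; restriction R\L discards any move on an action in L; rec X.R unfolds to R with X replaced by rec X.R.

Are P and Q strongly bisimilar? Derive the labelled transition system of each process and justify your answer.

Reachable graph of P (2 states):
  u0 = rec X. 0\{c}\{a,b} + c.c.X → —c→ u1
  u1 = c.(rec X. 0\{c}\{a,b} + c.c.X) → —c→ u0
Reachable graph of Q (2 states):
  v0 = rec X. 0\{c}\{a,b} + b.c.X → —b→ v1
  v1 = c.(rec X. 0\{c}\{a,b} + b.c.X) → —c→ v0
Bisimilarity quotient blocks:
  B0 = {u0, u1}
  B1 = {v0}
  B2 = {v1}
u0 ∈ B0, v0 ∈ B1 → different blocks

not bisimilar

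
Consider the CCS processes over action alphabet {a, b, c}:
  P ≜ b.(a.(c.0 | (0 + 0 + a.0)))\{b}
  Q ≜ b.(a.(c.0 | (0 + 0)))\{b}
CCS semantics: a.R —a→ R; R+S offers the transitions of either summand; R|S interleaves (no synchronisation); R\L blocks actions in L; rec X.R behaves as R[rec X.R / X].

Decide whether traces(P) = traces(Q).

Reachable graph of P (6 states):
  s0 = b.(a.(c.0 | (0 + 0 + a.0)))\{b} :: —b→ s1
  s1 = (a.(c.0 | (0 + 0 + a.0)))\{b} :: —a→ s2
  s2 = (c.0 | (0 + 0 + a.0))\{b} :: —a→ s3, —c→ s4
  s3 = (c.0 | 0)\{b} :: —c→ s5
  s4 = (0 | (0 + 0 + a.0))\{b} :: —a→ s5
  s5 = (0 | 0)\{b} :: ∅
Reachable graph of Q (4 states):
  t0 = b.(a.(c.0 | (0 + 0)))\{b} :: —b→ t1
  t1 = (a.(c.0 | (0 + 0)))\{b} :: —a→ t2
  t2 = (c.0 | (0 + 0))\{b} :: —c→ t3
  t3 = (0 | (0 + 0))\{b} :: ∅
Run σ = ⟨baa⟩ on P: start {s0}
  [1] b ⇒ {s1}
  [2] a ⇒ {s2}
  [3] a ⇒ {s3}
  ✓ P
Run σ = ⟨baa⟩ on Q: start {t0}
  [1] b ⇒ {t1}
  [2] a ⇒ {t2}
  [3] a ⇒ ∅  — Q cannot continue

trace-distinct — witness ⟨baa⟩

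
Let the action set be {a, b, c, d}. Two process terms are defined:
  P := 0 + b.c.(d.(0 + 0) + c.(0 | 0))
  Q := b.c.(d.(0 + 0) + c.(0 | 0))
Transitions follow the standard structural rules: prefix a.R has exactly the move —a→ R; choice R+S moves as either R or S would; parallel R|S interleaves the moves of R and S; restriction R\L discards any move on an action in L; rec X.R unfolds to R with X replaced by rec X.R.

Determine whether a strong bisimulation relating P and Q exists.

YES

P's transition system — 5 states:
  u0 = 0 + b.c.(d.(0 + 0) + c.(0 | 0)) → =b=> u1
  u1 = c.(d.(0 + 0) + c.(0 | 0)) → =c=> u2
  u2 = d.(0 + 0) + c.(0 | 0) → =c=> u3, =d=> u4
  u3 = 0 | 0 → stopped
  u4 = 0 + 0 → stopped
Q's transition system — 5 states:
  v0 = b.c.(d.(0 + 0) + c.(0 | 0)) → =b=> v1
  v1 = c.(d.(0 + 0) + c.(0 | 0)) → =c=> v2
  v2 = d.(0 + 0) + c.(0 | 0) → =c=> v3, =d=> v4
  v3 = 0 | 0 → stopped
  v4 = 0 + 0 → stopped
Bisimilarity quotient blocks:
  B0 = {u0, v0}
  B1 = {u1, v1}
  B2 = {u2, v2}
  B3 = {u3, u4, v3, v4}
u0 ∈ B0, v0 ∈ B0 → same block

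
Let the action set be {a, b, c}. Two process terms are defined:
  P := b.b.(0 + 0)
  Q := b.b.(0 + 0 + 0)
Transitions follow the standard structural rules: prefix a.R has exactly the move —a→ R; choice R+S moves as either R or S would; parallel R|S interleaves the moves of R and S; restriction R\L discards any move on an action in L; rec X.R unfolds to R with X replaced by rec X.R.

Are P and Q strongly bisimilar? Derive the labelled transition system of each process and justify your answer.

Reachable graph of P (3 states):
  p0 = b.b.(0 + 0) ⊢ -b-> p1
  p1 = b.(0 + 0) ⊢ -b-> p2
  p2 = 0 + 0 ⊢ ∅
Reachable graph of Q (3 states):
  q0 = b.b.(0 + 0 + 0) ⊢ -b-> q1
  q1 = b.(0 + 0 + 0) ⊢ -b-> q2
  q2 = 0 + 0 + 0 ⊢ ∅
Coarsest stable partition (strong bisimilarity classes):
  B0 = {p0, q0}
  B1 = {p1, q1}
  B2 = {p2, q2}
p0 ∈ B0, q0 ∈ B0 → same block

P ~ Q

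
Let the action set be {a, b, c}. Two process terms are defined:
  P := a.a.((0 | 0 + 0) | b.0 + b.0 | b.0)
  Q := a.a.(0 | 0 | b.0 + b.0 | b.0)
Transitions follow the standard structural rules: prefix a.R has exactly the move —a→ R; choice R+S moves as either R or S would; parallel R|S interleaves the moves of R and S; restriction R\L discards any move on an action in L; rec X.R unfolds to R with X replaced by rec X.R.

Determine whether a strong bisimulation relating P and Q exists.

P's transition system — 7 states:
  p0 = a.a.((0 | 0 + 0) | b.0 + b.0 | b.0) → -a-> p1
  p1 = a.((0 | 0 + 0) | b.0 + b.0 | b.0) → -a-> p2
  p2 = (0 | 0 + 0) | b.0 + b.0 | b.0 → -b-> p3, -b-> p4, -b-> p5
  p3 = (0 | 0 + 0) | 0 → ·
  p4 = 0 | b.0 → -b-> p6
  p5 = b.0 | 0 → -b-> p6
  p6 = 0 | 0 → ·
Q's transition system — 7 states:
  q0 = a.a.(0 | 0 | b.0 + b.0 | b.0) → -a-> q1
  q1 = a.(0 | 0 | b.0 + b.0 | b.0) → -a-> q2
  q2 = 0 | 0 | b.0 + b.0 | b.0 → -b-> q3, -b-> q4, -b-> q5
  q3 = 0 | 0 | 0 → ·
  q4 = 0 | b.0 → -b-> q6
  q5 = b.0 | 0 → -b-> q6
  q6 = 0 | 0 → ·
Coarsest stable partition (strong bisimilarity classes):
  B0 = {p0, q0}
  B1 = {p1, q1}
  B2 = {p2, q2}
  B3 = {p4, p5, q4, q5}
  B4 = {p3, p6, q3, q6}
p0 ∈ B0, q0 ∈ B0 → same block

P ~ Q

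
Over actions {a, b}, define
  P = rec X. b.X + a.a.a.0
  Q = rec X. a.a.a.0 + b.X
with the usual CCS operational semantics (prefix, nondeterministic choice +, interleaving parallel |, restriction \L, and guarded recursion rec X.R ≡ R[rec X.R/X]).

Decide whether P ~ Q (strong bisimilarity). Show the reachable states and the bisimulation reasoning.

bisimilar

Reachable graph of P (4 states):
  u0 = rec X. b.X + a.a.a.0 | --a--▸ u1, --b--▸ u0
  u1 = a.a.0 | --a--▸ u2
  u2 = a.0 | --a--▸ u3
  u3 = 0 | (no moves)
Reachable graph of Q (4 states):
  v0 = rec X. a.a.a.0 + b.X | --a--▸ v1, --b--▸ v0
  v1 = a.a.0 | --a--▸ v2
  v2 = a.0 | --a--▸ v3
  v3 = 0 | (no moves)
Partition-refinement fixed point:
  B0 = {u0, v0}
  B1 = {u1, v1}
  B2 = {u2, v2}
  B3 = {u3, v3}
u0 ∈ B0, v0 ∈ B0 → same block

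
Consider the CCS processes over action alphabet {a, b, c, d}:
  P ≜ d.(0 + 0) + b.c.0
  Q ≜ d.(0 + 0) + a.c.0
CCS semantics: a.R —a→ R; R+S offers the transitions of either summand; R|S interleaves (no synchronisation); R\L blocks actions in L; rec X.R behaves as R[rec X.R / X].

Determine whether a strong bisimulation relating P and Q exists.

Reachable graph of P (4 states):
  m0 = d.(0 + 0) + b.c.0 ⊢ -b-> m1, -d-> m2
  m1 = c.0 ⊢ -c-> m3
  m2 = 0 + 0 ⊢ ∅
  m3 = 0 ⊢ ∅
Reachable graph of Q (4 states):
  n0 = d.(0 + 0) + a.c.0 ⊢ -a-> n1, -d-> n2
  n1 = c.0 ⊢ -c-> n3
  n2 = 0 + 0 ⊢ ∅
  n3 = 0 ⊢ ∅
Partition-refinement fixed point:
  B0 = {m0}
  B1 = {m1, n1}
  B2 = {m2, m3, n2, n3}
  B3 = {n0}
m0 ∈ B0, n0 ∈ B3 → different blocks

NO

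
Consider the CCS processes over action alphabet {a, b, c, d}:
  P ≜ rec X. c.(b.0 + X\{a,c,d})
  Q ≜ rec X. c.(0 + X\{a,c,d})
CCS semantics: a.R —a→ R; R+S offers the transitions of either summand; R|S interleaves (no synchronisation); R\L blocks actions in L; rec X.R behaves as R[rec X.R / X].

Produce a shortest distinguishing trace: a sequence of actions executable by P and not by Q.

P's transition system — 3 states:
  p0 = rec X. c.(b.0 + X\{a,c,d}) has moves ··c··> p1
  p1 = b.0 + (rec X. c.(b.0 + X\{a,c,d}))\{a,c,d} has moves ··b··> p2
  p2 = 0 has moves ∅
Q's transition system — 2 states:
  q0 = rec X. c.(0 + X\{a,c,d}) has moves ··c··> q1
  q1 = 0 + (rec X. c.(0 + X\{a,c,d}))\{a,c,d} has moves ∅
Trace ⟨cb⟩ through P, begin at {p0}:
  after c @ step 1: {p1}
  after b @ step 2: {p2}
  — P admits the full trace.
Trace ⟨cb⟩ through Q, begin at {q0}:
  after c @ step 1: {q1}
  after b @ step 2: no successor for Q

cb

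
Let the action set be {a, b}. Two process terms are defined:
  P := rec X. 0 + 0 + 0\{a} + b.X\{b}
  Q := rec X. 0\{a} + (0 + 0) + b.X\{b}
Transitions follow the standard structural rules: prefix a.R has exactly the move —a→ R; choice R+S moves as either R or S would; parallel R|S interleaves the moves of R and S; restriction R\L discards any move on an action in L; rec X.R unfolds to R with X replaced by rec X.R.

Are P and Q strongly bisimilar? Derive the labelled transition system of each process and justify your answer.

P ~ Q

LTS(P): 2 reachable states
  u0 = rec X. 0 + 0 + 0\{a} + b.X\{b} ⊢ =b=> u1
  u1 = (rec X. 0 + 0 + 0\{a} + b.X\{b})\{b} ⊢ deadlocked
LTS(Q): 2 reachable states
  v0 = rec X. 0\{a} + (0 + 0) + b.X\{b} ⊢ =b=> v1
  v1 = (rec X. 0\{a} + (0 + 0) + b.X\{b})\{b} ⊢ deadlocked
Bisimilarity quotient blocks:
  B0 = {u0, v0}
  B1 = {u1, v1}
u0 ∈ B0, v0 ∈ B0 → same block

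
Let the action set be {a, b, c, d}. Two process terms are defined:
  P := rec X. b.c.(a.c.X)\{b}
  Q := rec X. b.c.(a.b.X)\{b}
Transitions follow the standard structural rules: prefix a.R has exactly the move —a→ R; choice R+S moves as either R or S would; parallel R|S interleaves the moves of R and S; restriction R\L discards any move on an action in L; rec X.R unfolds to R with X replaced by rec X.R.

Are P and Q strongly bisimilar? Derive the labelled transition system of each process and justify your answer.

Reachable graph of P (5 states):
  m0 = rec X. b.c.(a.c.X)\{b} → -b-> m1
  m1 = c.(a.c.(rec X. b.c.(a.c.X)\{b}))\{b} → -c-> m2
  m2 = (a.c.(rec X. b.c.(a.c.X)\{b}))\{b} → -a-> m3
  m3 = (c.(rec X. b.c.(a.c.X)\{b}))\{b} → -c-> m4
  m4 = (rec X. b.c.(a.c.X)\{b})\{b} → ·
Reachable graph of Q (4 states):
  n0 = rec X. b.c.(a.b.X)\{b} → -b-> n1
  n1 = c.(a.b.(rec X. b.c.(a.b.X)\{b}))\{b} → -c-> n2
  n2 = (a.b.(rec X. b.c.(a.b.X)\{b}))\{b} → -a-> n3
  n3 = (b.(rec X. b.c.(a.b.X)\{b}))\{b} → ·
Coarsest stable partition (strong bisimilarity classes):
  B0 = {m0}
  B1 = {m1}
  B2 = {m2}
  B3 = {m3}
  B4 = {m4, n3}
  B5 = {n0}
  B6 = {n1}
  B7 = {n2}
m0 ∈ B0, n0 ∈ B5 → different blocks

not bisimilar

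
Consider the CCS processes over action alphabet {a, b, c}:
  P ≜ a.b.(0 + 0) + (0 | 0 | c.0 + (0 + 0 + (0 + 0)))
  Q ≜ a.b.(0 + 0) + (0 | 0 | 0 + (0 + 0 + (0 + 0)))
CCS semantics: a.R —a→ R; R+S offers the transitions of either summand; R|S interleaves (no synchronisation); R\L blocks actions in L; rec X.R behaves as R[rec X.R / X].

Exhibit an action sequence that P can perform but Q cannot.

c

Reachable graph of P (4 states):
  u0 = a.b.(0 + 0) + (0 | 0 | c.0 + (0 + 0 + (0 + 0))) :: --a--▸ u1, --c--▸ u2
  u1 = b.(0 + 0) :: --b--▸ u3
  u2 = 0 | 0 | 0 :: stopped
  u3 = 0 + 0 :: stopped
Reachable graph of Q (3 states):
  v0 = a.b.(0 + 0) + (0 | 0 | 0 + (0 + 0 + (0 + 0))) :: --a--▸ v1
  v1 = b.(0 + 0) :: --b--▸ v2
  v2 = 0 + 0 :: stopped
Run σ = ⟨c⟩ on P: start {u0}
  [1] c ⇒ {u2}
  P completes σ.
Run σ = ⟨c⟩ on Q: start {v0}
  [1] c ⇒ ∅  — Q cannot continue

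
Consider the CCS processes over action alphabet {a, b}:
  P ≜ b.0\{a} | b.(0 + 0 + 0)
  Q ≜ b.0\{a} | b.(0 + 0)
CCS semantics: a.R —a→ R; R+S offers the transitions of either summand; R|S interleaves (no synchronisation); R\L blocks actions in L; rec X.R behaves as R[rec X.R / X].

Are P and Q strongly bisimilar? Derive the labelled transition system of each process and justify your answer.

P ~ Q

Reachable graph of P (4 states):
  s0 = b.0\{a} | b.(0 + 0 + 0) ⊢ --b--▸ s1, --b--▸ s2
  s1 = 0\{a} | b.(0 + 0 + 0) ⊢ --b--▸ s3
  s2 = b.0\{a} | (0 + 0 + 0) ⊢ --b--▸ s3
  s3 = 0\{a} | (0 + 0 + 0) ⊢ (no moves)
Reachable graph of Q (4 states):
  t0 = b.0\{a} | b.(0 + 0) ⊢ --b--▸ t1, --b--▸ t2
  t1 = 0\{a} | b.(0 + 0) ⊢ --b--▸ t3
  t2 = b.0\{a} | (0 + 0) ⊢ --b--▸ t3
  t3 = 0\{a} | (0 + 0) ⊢ (no moves)
Bisimilarity quotient blocks:
  B0 = {s0, t0}
  B1 = {s1, s2, t1, t2}
  B2 = {s3, t3}
s0 ∈ B0, t0 ∈ B0 → same block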